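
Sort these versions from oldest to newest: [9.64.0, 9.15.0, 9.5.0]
[9.5.0, 9.15.0, 9.64.0]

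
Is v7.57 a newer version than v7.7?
Yes. Version numbers are compared segment by segment as integers, not as decimals: minor version 57 > 7, so v7.57 > v7.7 (even though the decimal 7.57 < 7.7).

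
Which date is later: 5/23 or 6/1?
6/1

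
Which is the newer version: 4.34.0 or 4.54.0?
4.54.0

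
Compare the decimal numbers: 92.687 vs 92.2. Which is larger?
92.687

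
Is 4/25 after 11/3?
No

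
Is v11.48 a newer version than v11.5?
Yes. Version numbers are compared segment by segment as integers, not as decimals: minor version 48 > 5, so v11.48 > v11.5 (even though the decimal 11.48 < 11.5).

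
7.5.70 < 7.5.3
False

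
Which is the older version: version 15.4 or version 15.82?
version 15.4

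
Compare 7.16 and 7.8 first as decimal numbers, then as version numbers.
As decimals: 7.16 < 7.8. As versions: v7.16 > v7.8 (minor version 16 > 8).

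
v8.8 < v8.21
True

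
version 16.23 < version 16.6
False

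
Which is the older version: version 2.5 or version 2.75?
version 2.5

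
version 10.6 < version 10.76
True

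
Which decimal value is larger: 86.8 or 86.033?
86.8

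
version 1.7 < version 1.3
False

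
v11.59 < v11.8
False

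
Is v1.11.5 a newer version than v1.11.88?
No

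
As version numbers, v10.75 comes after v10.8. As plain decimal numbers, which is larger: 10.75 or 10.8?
10.8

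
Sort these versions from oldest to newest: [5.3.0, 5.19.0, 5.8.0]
[5.3.0, 5.8.0, 5.19.0]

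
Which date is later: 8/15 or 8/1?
8/15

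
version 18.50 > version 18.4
True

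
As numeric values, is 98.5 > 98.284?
True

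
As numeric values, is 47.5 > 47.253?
True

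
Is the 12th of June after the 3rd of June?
Yes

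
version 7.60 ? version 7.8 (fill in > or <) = >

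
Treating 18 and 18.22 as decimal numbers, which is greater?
18.22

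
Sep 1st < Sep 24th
True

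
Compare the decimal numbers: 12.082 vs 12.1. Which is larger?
12.1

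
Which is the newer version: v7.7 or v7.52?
v7.52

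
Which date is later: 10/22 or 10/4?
10/22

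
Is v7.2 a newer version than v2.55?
Yes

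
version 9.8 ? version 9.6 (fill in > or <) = >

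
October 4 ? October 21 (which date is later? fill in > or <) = <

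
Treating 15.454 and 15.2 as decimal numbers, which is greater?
15.454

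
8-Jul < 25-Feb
False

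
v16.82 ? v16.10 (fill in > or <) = >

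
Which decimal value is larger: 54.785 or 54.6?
54.785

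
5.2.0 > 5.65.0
False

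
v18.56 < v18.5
False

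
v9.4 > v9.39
False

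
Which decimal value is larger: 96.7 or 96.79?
96.79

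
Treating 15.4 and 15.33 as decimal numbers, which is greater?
15.4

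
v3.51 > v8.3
False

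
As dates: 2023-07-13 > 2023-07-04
True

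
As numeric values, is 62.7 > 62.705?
False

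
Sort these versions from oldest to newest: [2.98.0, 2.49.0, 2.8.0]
[2.8.0, 2.49.0, 2.98.0]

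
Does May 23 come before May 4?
No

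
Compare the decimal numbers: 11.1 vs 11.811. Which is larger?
11.811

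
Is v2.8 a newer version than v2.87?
No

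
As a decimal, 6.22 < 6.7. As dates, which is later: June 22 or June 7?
June 22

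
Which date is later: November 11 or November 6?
November 11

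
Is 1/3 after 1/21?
No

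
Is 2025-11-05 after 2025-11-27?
No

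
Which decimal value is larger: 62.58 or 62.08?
62.58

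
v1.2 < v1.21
True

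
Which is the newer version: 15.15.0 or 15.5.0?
15.15.0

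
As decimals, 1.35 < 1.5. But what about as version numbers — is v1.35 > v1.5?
True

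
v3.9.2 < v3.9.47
True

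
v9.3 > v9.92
False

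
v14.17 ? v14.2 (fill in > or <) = >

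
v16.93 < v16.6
False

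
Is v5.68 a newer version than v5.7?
Yes. Version numbers are compared segment by segment as integers, not as decimals: minor version 68 > 7, so v5.68 > v5.7 (even though the decimal 5.68 < 5.7).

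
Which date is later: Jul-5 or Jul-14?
Jul-14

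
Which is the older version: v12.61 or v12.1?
v12.1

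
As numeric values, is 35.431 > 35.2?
True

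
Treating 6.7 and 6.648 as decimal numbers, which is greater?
6.7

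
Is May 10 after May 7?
Yes. Day 10 comes after day 7 in May — this is a date comparison, not a decimal one (the decimal 5.10 would be smaller than 5.7).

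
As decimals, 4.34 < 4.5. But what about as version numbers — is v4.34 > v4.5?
True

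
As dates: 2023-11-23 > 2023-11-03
True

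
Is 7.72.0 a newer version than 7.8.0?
Yes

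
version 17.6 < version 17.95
True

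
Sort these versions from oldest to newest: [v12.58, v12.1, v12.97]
[v12.1, v12.58, v12.97]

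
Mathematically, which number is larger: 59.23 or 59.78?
59.78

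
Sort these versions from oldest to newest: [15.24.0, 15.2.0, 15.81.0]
[15.2.0, 15.24.0, 15.81.0]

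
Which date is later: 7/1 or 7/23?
7/23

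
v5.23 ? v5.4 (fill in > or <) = >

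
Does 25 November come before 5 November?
No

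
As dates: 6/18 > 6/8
True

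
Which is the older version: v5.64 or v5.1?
v5.1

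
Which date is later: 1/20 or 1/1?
1/20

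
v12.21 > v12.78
False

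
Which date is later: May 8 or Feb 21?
May 8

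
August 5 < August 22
True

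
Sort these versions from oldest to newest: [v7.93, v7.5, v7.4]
[v7.4, v7.5, v7.93]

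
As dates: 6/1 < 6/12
True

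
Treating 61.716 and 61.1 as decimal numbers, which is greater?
61.716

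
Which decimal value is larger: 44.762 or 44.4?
44.762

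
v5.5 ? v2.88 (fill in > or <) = >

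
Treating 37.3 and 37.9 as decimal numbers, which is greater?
37.9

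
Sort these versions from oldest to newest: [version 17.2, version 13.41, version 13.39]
[version 13.39, version 13.41, version 17.2]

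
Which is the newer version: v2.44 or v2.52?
v2.52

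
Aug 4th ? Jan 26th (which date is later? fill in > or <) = >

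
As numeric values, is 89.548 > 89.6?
False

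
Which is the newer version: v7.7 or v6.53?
v7.7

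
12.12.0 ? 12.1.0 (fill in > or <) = >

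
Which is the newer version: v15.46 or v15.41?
v15.46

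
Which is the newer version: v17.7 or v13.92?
v17.7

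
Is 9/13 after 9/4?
Yes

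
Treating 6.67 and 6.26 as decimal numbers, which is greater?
6.67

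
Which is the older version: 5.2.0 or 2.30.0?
2.30.0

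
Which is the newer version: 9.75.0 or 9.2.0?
9.75.0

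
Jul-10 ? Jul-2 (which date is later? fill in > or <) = >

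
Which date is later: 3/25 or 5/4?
5/4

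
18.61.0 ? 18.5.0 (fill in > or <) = >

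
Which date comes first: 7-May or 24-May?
7-May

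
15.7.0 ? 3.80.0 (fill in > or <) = >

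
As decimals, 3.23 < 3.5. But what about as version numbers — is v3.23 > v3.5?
True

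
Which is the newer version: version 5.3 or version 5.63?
version 5.63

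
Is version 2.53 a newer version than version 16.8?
No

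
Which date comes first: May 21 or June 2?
May 21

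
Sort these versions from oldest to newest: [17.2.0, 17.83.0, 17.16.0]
[17.2.0, 17.16.0, 17.83.0]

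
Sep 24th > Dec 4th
False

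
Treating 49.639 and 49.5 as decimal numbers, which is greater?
49.639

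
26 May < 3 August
True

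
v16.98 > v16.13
True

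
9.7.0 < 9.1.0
False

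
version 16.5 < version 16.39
True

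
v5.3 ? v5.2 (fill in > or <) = >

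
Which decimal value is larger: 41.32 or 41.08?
41.32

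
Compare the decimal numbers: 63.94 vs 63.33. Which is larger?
63.94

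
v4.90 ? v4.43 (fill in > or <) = >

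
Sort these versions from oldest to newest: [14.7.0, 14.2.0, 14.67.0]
[14.2.0, 14.7.0, 14.67.0]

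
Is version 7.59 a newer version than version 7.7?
Yes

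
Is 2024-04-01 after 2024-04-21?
No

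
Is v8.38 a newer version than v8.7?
Yes. Version numbers are compared segment by segment as integers, not as decimals: minor version 38 > 7, so v8.38 > v8.7 (even though the decimal 8.38 < 8.7).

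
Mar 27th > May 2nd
False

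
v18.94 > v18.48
True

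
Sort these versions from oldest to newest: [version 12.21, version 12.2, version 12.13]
[version 12.2, version 12.13, version 12.21]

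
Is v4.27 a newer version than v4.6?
Yes. Version numbers are compared segment by segment as integers, not as decimals: minor version 27 > 6, so v4.27 > v4.6 (even though the decimal 4.27 < 4.6).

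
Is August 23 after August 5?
Yes. Day 23 comes after day 5 in August — this is a date comparison, not a decimal one (the decimal 8.23 would be smaller than 8.5).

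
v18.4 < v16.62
False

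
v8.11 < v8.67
True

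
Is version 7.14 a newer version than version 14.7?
No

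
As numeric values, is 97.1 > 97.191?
False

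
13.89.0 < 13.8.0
False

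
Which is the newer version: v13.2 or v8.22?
v13.2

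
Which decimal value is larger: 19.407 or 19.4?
19.407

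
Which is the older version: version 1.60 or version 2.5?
version 1.60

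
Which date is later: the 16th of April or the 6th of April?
the 16th of April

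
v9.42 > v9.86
False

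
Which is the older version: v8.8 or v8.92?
v8.8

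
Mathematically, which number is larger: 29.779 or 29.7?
29.779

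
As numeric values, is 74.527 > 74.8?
False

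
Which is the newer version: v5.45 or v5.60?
v5.60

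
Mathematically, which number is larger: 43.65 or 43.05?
43.65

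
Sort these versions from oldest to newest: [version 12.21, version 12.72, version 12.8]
[version 12.8, version 12.21, version 12.72]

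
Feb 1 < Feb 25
True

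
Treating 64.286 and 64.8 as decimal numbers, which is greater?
64.8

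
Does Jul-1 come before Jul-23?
Yes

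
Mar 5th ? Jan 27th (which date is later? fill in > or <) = >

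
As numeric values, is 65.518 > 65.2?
True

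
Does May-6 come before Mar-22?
No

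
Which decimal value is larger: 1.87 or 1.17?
1.87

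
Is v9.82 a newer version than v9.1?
Yes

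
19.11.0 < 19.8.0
False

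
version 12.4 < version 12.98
True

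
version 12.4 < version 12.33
True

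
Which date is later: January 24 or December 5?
December 5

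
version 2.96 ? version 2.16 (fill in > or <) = >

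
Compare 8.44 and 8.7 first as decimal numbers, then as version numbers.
As decimals: 8.44 < 8.7. As versions: v8.44 > v8.7 (minor version 44 > 7).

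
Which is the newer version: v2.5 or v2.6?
v2.6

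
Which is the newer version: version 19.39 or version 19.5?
version 19.39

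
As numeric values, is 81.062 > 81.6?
False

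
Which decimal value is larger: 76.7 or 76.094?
76.7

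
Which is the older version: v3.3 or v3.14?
v3.3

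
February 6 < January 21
False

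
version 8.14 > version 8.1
True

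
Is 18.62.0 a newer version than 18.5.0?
Yes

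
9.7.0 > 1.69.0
True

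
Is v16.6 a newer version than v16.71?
No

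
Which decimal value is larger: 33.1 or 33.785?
33.785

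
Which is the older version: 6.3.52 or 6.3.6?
6.3.6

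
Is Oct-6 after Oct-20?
No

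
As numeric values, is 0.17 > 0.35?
False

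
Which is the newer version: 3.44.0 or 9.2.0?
9.2.0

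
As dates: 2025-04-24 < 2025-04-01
False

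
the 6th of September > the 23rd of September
False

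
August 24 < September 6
True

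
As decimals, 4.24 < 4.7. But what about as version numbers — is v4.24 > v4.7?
True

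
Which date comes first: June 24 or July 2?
June 24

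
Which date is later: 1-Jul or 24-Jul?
24-Jul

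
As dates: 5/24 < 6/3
True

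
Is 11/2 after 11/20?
No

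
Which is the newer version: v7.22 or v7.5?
v7.22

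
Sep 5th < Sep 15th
True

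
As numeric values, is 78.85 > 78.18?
True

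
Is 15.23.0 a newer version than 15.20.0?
Yes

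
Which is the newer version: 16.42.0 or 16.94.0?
16.94.0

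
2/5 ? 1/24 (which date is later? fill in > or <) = >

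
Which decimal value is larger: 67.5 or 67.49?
67.5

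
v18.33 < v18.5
False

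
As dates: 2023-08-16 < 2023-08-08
False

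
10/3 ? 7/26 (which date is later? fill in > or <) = >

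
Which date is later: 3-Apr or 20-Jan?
3-Apr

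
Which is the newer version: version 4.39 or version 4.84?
version 4.84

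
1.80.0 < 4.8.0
True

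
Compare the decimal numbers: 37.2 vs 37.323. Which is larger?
37.323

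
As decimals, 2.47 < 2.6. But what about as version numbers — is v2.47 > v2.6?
True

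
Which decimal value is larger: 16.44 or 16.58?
16.58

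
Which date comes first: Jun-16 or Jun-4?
Jun-4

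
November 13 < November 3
False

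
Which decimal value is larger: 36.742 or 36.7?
36.742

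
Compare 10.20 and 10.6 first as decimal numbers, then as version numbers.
As decimals: 10.20 < 10.6. As versions: v10.20 > v10.6 (minor version 20 > 6).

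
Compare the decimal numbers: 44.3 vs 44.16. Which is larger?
44.3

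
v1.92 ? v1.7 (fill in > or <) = >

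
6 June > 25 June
False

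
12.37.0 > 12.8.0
True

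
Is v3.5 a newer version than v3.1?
Yes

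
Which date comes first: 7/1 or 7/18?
7/1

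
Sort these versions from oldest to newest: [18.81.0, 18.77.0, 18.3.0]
[18.3.0, 18.77.0, 18.81.0]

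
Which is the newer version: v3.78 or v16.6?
v16.6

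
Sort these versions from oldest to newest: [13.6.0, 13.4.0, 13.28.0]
[13.4.0, 13.6.0, 13.28.0]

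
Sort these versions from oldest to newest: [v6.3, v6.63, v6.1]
[v6.1, v6.3, v6.63]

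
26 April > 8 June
False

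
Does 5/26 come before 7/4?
Yes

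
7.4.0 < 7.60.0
True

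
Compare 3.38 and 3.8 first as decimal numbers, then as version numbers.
As decimals: 3.38 < 3.8. As versions: v3.38 > v3.8 (minor version 38 > 8).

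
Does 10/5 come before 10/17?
Yes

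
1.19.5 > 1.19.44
False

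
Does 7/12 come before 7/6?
No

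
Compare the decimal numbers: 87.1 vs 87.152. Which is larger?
87.152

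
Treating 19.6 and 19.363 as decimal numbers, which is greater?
19.6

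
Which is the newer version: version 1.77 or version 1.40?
version 1.77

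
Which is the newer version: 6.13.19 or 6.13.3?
6.13.19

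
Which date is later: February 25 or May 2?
May 2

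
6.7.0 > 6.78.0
False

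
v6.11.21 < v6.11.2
False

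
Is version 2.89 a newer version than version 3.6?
No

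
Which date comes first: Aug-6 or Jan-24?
Jan-24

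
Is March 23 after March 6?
Yes. Day 23 comes after day 6 in March — this is a date comparison, not a decimal one (the decimal 3.23 would be smaller than 3.6).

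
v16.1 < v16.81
True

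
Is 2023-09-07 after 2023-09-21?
No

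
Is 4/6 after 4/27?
No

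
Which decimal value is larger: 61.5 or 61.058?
61.5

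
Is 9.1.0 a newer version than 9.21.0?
No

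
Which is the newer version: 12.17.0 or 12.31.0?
12.31.0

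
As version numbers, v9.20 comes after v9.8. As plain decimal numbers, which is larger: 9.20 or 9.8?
9.8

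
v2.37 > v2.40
False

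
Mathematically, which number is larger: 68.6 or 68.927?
68.927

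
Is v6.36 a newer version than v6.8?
Yes. Version numbers are compared segment by segment as integers, not as decimals: minor version 36 > 8, so v6.36 > v6.8 (even though the decimal 6.36 < 6.8).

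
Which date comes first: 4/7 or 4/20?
4/7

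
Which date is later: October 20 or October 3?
October 20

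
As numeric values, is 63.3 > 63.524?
False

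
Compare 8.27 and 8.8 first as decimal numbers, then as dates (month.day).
As decimals: 8.27 < 8.8. As dates: 8/27 is later than 8/8 (day 27 > day 8).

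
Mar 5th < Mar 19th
True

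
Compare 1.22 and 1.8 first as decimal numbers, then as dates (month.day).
As decimals: 1.22 < 1.8. As dates: 1/22 is later than 1/8 (day 22 > day 8).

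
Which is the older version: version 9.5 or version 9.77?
version 9.5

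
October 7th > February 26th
True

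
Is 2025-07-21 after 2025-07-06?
Yes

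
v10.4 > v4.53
True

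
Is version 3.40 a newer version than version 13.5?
No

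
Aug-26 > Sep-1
False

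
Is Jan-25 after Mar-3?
No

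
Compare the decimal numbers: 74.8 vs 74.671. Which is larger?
74.8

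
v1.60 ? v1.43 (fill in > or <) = >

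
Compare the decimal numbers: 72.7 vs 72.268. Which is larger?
72.7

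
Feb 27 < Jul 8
True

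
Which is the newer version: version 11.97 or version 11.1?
version 11.97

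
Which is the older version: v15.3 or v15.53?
v15.3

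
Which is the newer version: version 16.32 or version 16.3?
version 16.32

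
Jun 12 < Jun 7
False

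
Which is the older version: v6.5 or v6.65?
v6.5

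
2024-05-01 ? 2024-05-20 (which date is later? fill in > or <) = <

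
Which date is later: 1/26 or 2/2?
2/2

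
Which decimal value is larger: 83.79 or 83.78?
83.79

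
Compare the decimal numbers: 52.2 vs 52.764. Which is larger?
52.764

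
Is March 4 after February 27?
Yes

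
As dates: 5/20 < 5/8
False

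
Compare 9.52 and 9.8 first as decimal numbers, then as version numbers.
As decimals: 9.52 < 9.8. As versions: v9.52 > v9.8 (minor version 52 > 8).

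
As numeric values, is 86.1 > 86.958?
False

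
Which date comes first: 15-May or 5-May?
5-May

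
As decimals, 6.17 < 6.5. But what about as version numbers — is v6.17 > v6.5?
True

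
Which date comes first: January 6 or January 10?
January 6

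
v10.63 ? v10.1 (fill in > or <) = >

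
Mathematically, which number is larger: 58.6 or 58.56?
58.6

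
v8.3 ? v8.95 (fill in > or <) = <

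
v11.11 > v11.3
True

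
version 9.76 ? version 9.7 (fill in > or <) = >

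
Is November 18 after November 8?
Yes. Day 18 comes after day 8 in November — this is a date comparison, not a decimal one (the decimal 11.18 would be smaller than 11.8).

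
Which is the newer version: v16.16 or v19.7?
v19.7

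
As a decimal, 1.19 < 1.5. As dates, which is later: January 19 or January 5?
January 19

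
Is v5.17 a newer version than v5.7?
Yes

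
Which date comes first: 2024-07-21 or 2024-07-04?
2024-07-04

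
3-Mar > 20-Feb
True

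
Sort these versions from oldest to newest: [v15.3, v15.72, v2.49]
[v2.49, v15.3, v15.72]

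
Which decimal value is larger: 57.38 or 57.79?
57.79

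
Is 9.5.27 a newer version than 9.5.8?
Yes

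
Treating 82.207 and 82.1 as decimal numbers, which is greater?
82.207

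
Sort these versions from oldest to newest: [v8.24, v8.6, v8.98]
[v8.6, v8.24, v8.98]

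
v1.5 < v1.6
True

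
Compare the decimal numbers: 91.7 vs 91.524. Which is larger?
91.7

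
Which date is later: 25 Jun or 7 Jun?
25 Jun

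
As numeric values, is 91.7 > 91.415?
True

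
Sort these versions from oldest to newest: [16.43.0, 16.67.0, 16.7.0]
[16.7.0, 16.43.0, 16.67.0]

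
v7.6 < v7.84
True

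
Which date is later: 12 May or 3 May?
12 May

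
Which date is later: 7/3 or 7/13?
7/13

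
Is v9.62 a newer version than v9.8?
Yes. Version numbers are compared segment by segment as integers, not as decimals: minor version 62 > 8, so v9.62 > v9.8 (even though the decimal 9.62 < 9.8).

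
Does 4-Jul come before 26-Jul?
Yes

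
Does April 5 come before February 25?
No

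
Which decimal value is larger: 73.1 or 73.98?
73.98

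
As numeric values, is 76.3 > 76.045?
True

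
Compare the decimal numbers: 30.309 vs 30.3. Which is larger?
30.309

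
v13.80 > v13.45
True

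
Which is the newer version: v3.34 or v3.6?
v3.34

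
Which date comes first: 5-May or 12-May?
5-May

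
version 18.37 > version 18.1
True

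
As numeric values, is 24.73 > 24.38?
True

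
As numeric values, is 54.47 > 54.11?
True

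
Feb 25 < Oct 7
True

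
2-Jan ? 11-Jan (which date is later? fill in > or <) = <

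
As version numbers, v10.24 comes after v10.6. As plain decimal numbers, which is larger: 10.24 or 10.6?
10.6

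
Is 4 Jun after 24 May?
Yes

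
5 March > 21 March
False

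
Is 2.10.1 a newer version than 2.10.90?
No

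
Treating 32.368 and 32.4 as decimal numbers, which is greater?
32.4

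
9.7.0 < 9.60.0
True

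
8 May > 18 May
False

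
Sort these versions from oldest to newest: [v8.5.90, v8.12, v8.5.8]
[v8.5.8, v8.5.90, v8.12]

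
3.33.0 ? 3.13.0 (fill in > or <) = >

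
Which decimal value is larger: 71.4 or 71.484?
71.484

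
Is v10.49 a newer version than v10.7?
Yes. Version numbers are compared segment by segment as integers, not as decimals: minor version 49 > 7, so v10.49 > v10.7 (even though the decimal 10.49 < 10.7).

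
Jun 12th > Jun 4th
True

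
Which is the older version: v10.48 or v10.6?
v10.6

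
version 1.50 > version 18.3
False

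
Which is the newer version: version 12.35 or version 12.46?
version 12.46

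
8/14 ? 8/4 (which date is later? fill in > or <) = >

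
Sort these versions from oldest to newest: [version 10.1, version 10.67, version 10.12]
[version 10.1, version 10.12, version 10.67]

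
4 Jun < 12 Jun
True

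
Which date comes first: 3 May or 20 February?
20 February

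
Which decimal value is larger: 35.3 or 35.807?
35.807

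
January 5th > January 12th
False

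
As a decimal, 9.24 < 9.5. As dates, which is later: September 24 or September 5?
September 24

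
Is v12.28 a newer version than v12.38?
No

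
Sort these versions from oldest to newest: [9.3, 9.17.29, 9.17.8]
[9.3, 9.17.8, 9.17.29]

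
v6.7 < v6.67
True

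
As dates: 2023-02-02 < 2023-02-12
True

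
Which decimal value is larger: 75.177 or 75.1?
75.177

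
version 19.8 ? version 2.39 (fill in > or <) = >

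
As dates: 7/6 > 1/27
True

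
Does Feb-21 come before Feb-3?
No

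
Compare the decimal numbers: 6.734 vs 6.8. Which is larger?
6.8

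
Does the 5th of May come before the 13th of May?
Yes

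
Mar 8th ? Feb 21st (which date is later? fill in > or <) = >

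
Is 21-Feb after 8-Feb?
Yes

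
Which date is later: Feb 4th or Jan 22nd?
Feb 4th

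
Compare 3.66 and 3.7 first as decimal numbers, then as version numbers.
As decimals: 3.66 < 3.7. As versions: v3.66 > v3.7 (minor version 66 > 7).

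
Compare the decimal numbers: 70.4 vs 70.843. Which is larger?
70.843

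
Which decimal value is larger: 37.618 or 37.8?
37.8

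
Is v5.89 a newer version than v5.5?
Yes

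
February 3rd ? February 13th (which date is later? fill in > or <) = <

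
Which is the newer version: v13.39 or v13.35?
v13.39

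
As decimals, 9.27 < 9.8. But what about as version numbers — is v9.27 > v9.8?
True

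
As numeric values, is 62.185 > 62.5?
False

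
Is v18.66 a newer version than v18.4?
Yes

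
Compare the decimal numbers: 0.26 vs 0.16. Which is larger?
0.26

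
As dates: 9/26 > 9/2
True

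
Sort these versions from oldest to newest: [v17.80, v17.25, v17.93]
[v17.25, v17.80, v17.93]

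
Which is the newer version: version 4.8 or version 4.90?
version 4.90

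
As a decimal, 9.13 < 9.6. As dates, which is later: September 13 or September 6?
September 13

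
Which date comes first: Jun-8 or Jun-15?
Jun-8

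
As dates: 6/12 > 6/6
True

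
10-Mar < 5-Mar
False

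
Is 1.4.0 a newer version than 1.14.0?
No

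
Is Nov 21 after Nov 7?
Yes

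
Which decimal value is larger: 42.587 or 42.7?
42.7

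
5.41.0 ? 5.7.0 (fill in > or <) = >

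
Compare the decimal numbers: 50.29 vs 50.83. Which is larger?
50.83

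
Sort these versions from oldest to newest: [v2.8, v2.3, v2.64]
[v2.3, v2.8, v2.64]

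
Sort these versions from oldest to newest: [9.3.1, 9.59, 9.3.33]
[9.3.1, 9.3.33, 9.59]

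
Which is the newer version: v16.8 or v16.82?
v16.82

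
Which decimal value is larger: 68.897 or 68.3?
68.897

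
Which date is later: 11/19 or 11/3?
11/19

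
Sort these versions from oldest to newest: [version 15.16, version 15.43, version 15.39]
[version 15.16, version 15.39, version 15.43]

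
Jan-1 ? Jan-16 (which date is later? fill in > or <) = <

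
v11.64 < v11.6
False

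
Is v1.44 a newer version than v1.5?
Yes. Version numbers are compared segment by segment as integers, not as decimals: minor version 44 > 5, so v1.44 > v1.5 (even though the decimal 1.44 < 1.5).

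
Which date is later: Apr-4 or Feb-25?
Apr-4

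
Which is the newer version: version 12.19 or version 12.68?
version 12.68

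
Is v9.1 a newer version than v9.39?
No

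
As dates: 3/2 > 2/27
True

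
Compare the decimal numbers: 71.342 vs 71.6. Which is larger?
71.6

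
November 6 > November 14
False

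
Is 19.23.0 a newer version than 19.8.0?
Yes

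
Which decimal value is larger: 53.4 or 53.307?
53.4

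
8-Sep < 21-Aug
False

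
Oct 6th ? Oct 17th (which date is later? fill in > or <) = <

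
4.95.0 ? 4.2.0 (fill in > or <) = >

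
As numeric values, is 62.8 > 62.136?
True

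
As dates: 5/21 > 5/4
True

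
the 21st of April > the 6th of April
True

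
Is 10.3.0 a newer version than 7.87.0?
Yes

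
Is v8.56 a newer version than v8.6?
Yes. Version numbers are compared segment by segment as integers, not as decimals: minor version 56 > 6, so v8.56 > v8.6 (even though the decimal 8.56 < 8.6).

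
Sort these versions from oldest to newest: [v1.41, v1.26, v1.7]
[v1.7, v1.26, v1.41]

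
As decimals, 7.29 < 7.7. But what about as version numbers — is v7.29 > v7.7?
True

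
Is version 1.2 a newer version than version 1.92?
No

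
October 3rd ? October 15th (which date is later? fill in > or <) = <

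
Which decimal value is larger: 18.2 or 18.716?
18.716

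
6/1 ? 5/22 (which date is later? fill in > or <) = >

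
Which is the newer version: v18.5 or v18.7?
v18.7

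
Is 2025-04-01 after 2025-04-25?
No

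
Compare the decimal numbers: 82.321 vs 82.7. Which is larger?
82.7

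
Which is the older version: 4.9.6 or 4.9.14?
4.9.6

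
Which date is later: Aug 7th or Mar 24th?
Aug 7th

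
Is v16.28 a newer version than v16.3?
Yes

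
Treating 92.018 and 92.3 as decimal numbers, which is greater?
92.3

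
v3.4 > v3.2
True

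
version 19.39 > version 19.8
True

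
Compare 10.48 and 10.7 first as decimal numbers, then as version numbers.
As decimals: 10.48 < 10.7. As versions: v10.48 > v10.7 (minor version 48 > 7).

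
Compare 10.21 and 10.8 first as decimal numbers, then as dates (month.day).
As decimals: 10.21 < 10.8. As dates: 10/21 is later than 10/8 (day 21 > day 8).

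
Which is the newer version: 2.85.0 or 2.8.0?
2.85.0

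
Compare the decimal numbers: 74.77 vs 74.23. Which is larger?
74.77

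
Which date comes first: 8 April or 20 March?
20 March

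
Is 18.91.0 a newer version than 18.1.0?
Yes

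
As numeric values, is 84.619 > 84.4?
True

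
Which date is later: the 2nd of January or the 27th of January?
the 27th of January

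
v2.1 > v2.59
False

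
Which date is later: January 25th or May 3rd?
May 3rd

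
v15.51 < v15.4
False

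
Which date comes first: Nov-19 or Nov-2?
Nov-2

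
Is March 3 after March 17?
No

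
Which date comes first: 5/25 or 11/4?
5/25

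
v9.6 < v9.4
False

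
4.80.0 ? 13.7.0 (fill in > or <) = <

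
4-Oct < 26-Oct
True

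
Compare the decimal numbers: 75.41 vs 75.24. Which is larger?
75.41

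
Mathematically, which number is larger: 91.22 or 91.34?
91.34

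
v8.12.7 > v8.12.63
False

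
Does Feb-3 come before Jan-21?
No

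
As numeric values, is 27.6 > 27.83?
False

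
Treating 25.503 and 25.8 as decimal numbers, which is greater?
25.8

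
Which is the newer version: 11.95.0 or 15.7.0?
15.7.0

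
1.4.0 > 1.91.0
False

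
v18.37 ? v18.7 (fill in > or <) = >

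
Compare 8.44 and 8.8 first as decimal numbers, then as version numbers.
As decimals: 8.44 < 8.8. As versions: v8.44 > v8.8 (minor version 44 > 8).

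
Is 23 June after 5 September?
No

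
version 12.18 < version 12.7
False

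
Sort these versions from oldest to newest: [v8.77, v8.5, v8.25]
[v8.5, v8.25, v8.77]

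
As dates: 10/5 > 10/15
False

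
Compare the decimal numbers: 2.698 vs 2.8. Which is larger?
2.8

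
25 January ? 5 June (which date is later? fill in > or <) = <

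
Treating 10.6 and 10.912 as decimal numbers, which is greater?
10.912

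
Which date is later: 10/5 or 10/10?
10/10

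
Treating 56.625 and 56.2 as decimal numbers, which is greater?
56.625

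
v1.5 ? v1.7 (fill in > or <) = <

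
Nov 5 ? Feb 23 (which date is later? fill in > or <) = >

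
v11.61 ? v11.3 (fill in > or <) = >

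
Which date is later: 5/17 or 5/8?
5/17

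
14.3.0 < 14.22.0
True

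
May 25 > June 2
False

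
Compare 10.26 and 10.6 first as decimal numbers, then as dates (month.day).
As decimals: 10.26 < 10.6. As dates: 10/26 is later than 10/6 (day 26 > day 6).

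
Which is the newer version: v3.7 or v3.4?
v3.7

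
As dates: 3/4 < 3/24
True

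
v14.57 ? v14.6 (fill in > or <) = >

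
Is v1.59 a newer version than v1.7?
Yes. Version numbers are compared segment by segment as integers, not as decimals: minor version 59 > 7, so v1.59 > v1.7 (even though the decimal 1.59 < 1.7).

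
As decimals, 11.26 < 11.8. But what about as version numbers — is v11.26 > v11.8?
True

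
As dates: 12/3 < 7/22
False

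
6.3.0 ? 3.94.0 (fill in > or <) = >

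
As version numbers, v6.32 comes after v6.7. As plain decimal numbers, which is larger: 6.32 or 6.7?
6.7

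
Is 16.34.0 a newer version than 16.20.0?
Yes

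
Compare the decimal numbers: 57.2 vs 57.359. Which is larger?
57.359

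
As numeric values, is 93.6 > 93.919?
False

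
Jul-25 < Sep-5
True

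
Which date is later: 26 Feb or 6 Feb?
26 Feb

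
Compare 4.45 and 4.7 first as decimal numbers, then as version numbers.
As decimals: 4.45 < 4.7. As versions: v4.45 > v4.7 (minor version 45 > 7).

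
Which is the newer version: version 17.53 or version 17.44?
version 17.53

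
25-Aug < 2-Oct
True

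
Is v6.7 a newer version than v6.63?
No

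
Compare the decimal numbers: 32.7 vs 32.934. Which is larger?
32.934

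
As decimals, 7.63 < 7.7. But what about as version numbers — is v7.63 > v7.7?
True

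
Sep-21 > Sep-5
True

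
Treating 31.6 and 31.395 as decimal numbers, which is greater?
31.6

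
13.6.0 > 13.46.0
False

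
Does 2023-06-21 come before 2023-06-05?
No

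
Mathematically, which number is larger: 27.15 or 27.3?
27.3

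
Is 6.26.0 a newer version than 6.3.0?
Yes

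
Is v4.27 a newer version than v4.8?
Yes. Version numbers are compared segment by segment as integers, not as decimals: minor version 27 > 8, so v4.27 > v4.8 (even though the decimal 4.27 < 4.8).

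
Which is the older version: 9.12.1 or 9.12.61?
9.12.1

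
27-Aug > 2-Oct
False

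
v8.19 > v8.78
False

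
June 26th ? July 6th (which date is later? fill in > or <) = <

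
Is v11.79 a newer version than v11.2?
Yes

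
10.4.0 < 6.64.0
False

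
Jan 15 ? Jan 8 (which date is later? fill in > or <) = >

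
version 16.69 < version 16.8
False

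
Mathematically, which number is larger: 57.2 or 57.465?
57.465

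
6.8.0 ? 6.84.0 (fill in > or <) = <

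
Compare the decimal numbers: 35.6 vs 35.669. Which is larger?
35.669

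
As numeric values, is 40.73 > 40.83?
False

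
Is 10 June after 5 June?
Yes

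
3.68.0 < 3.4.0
False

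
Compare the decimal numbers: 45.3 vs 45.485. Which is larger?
45.485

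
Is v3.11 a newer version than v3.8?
Yes. Version numbers are compared segment by segment as integers, not as decimals: minor version 11 > 8, so v3.11 > v3.8 (even though the decimal 3.11 < 3.8).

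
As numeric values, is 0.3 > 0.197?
True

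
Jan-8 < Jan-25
True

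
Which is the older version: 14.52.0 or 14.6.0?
14.6.0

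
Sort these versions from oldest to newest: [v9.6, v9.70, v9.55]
[v9.6, v9.55, v9.70]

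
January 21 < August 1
True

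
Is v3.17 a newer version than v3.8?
Yes. Version numbers are compared segment by segment as integers, not as decimals: minor version 17 > 8, so v3.17 > v3.8 (even though the decimal 3.17 < 3.8).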